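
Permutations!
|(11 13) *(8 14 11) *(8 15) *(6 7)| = 10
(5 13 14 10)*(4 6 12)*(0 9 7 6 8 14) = (0 9 7 6 12 4 8 14 10 5 13) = [9, 1, 2, 3, 8, 13, 12, 6, 14, 7, 5, 11, 4, 0, 10]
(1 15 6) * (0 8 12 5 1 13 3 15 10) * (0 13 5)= (0 8 12)(1 10 13 3 15 6 5)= [8, 10, 2, 15, 4, 1, 5, 7, 12, 9, 13, 11, 0, 3, 14, 6]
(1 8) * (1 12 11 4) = (1 8 12 11 4) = [0, 8, 2, 3, 1, 5, 6, 7, 12, 9, 10, 4, 11]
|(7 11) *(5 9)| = 2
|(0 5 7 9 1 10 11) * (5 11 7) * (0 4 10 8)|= |(0 11 4 10 7 9 1 8)|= 8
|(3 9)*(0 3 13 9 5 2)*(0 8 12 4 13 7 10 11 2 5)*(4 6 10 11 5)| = |(0 3)(2 8 12 6 10 5 4 13 9 7 11)| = 22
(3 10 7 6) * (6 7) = (3 10 6) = [0, 1, 2, 10, 4, 5, 3, 7, 8, 9, 6]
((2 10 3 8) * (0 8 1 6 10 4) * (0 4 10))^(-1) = (0 6 1 3 10 2 8)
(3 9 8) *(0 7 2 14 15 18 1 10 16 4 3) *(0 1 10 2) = [7, 2, 14, 9, 3, 5, 6, 0, 1, 8, 16, 11, 12, 13, 15, 18, 4, 17, 10] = (0 7)(1 2 14 15 18 10 16 4 3 9 8)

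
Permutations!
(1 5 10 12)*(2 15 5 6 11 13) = (1 6 11 13 2 15 5 10 12) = [0, 6, 15, 3, 4, 10, 11, 7, 8, 9, 12, 13, 1, 2, 14, 5]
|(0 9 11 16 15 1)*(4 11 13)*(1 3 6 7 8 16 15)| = 12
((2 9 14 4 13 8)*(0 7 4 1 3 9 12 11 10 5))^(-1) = (0 5 10 11 12 2 8 13 4 7)(1 14 9 3) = ((0 7 4 13 8 2 12 11 10 5)(1 3 9 14))^(-1)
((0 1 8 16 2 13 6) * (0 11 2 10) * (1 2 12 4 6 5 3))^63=(16)(4 12 11 6)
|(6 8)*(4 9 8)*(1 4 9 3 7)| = |(1 4 3 7)(6 9 8)| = 12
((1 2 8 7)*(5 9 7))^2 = ((1 2 8 5 9 7))^2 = (1 8 9)(2 5 7)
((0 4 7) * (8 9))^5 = ((0 4 7)(8 9))^5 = (0 7 4)(8 9)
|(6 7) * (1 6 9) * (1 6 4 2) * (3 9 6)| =6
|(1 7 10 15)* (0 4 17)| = 12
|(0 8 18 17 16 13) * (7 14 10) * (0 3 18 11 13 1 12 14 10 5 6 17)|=42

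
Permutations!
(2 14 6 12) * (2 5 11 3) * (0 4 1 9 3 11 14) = [4, 9, 0, 2, 1, 14, 12, 7, 8, 3, 10, 11, 5, 13, 6] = (0 4 1 9 3 2)(5 14 6 12)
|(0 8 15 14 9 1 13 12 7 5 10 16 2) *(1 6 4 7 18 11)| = 60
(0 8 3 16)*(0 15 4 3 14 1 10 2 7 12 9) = (0 8 14 1 10 2 7 12 9)(3 16 15 4) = [8, 10, 7, 16, 3, 5, 6, 12, 14, 0, 2, 11, 9, 13, 1, 4, 15]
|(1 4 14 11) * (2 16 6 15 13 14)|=9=|(1 4 2 16 6 15 13 14 11)|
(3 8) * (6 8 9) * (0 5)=(0 5)(3 9 6 8)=[5, 1, 2, 9, 4, 0, 8, 7, 3, 6]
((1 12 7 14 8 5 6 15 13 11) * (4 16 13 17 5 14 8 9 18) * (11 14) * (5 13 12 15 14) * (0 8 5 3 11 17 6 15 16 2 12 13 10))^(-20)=((0 8 17 10)(1 16 13 3 11)(2 12 7 5 15 6 14 9 18 4))^(-20)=(18)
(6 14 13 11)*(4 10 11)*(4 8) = (4 10 11 6 14 13 8) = [0, 1, 2, 3, 10, 5, 14, 7, 4, 9, 11, 6, 12, 8, 13]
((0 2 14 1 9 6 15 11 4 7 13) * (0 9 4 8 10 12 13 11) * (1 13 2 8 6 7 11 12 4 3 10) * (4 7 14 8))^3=(0 6 4 15 11)(1 7 8 10 2 3 12)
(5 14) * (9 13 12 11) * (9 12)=[0, 1, 2, 3, 4, 14, 6, 7, 8, 13, 10, 12, 11, 9, 5]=(5 14)(9 13)(11 12)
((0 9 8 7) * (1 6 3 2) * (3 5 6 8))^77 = ((0 9 3 2 1 8 7)(5 6))^77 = (9)(5 6)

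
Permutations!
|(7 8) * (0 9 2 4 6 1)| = 6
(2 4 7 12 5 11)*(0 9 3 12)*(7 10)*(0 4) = (0 9 3 12 5 11 2)(4 10 7) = [9, 1, 0, 12, 10, 11, 6, 4, 8, 3, 7, 2, 5]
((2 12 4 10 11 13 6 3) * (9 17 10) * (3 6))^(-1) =((2 12 4 9 17 10 11 13 3))^(-1) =(2 3 13 11 10 17 9 4 12)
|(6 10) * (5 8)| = 2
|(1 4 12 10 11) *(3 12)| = 6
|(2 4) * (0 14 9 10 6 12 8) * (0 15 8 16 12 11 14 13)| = |(0 13)(2 4)(6 11 14 9 10)(8 15)(12 16)| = 10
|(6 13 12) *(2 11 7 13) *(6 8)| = 7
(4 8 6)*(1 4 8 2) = (1 4 2)(6 8) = [0, 4, 1, 3, 2, 5, 8, 7, 6]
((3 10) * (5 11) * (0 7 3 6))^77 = ((0 7 3 10 6)(5 11))^77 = (0 3 6 7 10)(5 11)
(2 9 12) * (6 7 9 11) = [0, 1, 11, 3, 4, 5, 7, 9, 8, 12, 10, 6, 2] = (2 11 6 7 9 12)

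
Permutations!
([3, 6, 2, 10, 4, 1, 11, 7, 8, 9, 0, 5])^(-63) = [0, 6, 2, 3, 4, 1, 11, 7, 8, 9, 10, 5]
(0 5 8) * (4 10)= (0 5 8)(4 10)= [5, 1, 2, 3, 10, 8, 6, 7, 0, 9, 4]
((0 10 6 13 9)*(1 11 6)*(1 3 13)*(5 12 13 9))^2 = ((0 10 3 9)(1 11 6)(5 12 13))^2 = (0 3)(1 6 11)(5 13 12)(9 10)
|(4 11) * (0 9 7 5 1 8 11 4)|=|(0 9 7 5 1 8 11)|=7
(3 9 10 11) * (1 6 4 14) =[0, 6, 2, 9, 14, 5, 4, 7, 8, 10, 11, 3, 12, 13, 1] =(1 6 4 14)(3 9 10 11)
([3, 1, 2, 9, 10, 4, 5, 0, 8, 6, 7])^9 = (0 3 9 6 5 4 10 7)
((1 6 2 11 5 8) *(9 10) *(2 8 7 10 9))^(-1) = ((1 6 8)(2 11 5 7 10))^(-1) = (1 8 6)(2 10 7 5 11)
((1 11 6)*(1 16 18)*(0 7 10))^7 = (0 7 10)(1 6 18 11 16) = ((0 7 10)(1 11 6 16 18))^7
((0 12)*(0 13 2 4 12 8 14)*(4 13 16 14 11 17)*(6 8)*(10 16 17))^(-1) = (0 14 16 10 11 8 6)(2 13)(4 17 12)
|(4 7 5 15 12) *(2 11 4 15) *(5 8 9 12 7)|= |(2 11 4 5)(7 8 9 12 15)|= 20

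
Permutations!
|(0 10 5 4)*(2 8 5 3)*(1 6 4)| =9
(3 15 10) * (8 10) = (3 15 8 10) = [0, 1, 2, 15, 4, 5, 6, 7, 10, 9, 3, 11, 12, 13, 14, 8]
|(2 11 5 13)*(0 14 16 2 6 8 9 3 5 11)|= |(0 14 16 2)(3 5 13 6 8 9)|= 12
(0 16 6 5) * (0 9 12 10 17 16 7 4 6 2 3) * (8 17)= (0 7 4 6 5 9 12 10 8 17 16 2 3)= [7, 1, 3, 0, 6, 9, 5, 4, 17, 12, 8, 11, 10, 13, 14, 15, 2, 16]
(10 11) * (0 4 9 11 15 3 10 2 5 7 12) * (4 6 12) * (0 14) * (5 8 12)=(0 6 5 7 4 9 11 2 8 12 14)(3 10 15)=[6, 1, 8, 10, 9, 7, 5, 4, 12, 11, 15, 2, 14, 13, 0, 3]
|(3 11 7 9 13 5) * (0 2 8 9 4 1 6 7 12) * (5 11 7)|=42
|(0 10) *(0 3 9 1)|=5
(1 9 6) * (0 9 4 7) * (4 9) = (0 4 7)(1 9 6) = [4, 9, 2, 3, 7, 5, 1, 0, 8, 6]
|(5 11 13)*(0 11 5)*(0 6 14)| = |(0 11 13 6 14)| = 5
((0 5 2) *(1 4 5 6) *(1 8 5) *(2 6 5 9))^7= ((0 5 6 8 9 2)(1 4))^7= (0 5 6 8 9 2)(1 4)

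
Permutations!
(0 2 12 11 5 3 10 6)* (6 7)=[2, 1, 12, 10, 4, 3, 0, 6, 8, 9, 7, 5, 11]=(0 2 12 11 5 3 10 7 6)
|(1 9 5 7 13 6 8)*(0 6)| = 8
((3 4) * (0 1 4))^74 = (0 4)(1 3)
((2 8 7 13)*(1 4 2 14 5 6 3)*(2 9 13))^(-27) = (1 5 9 3 14 4 6 13)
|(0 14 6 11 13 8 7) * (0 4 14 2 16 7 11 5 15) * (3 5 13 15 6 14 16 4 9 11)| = |(0 2 4 16 7 9 11 15)(3 5 6 13 8)| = 40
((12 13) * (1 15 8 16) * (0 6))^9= ((0 6)(1 15 8 16)(12 13))^9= (0 6)(1 15 8 16)(12 13)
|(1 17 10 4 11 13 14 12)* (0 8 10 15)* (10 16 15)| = 8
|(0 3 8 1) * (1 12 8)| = 6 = |(0 3 1)(8 12)|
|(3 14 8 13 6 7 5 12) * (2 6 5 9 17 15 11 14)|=|(2 6 7 9 17 15 11 14 8 13 5 12 3)|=13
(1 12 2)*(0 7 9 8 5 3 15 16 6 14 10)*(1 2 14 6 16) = (16)(0 7 9 8 5 3 15 1 12 14 10) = [7, 12, 2, 15, 4, 3, 6, 9, 5, 8, 0, 11, 14, 13, 10, 1, 16]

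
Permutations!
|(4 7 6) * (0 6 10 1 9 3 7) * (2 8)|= 30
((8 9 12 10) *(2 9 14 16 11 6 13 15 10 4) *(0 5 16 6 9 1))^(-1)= ((0 5 16 11 9 12 4 2 1)(6 13 15 10 8 14))^(-1)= (0 1 2 4 12 9 11 16 5)(6 14 8 10 15 13)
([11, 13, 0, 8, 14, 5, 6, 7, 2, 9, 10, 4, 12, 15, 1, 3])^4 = (0 1 8 4 15)(2 14 3 11 13)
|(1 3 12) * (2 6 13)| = |(1 3 12)(2 6 13)| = 3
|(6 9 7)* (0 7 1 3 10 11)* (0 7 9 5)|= |(0 9 1 3 10 11 7 6 5)|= 9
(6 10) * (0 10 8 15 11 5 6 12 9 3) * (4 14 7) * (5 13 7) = [10, 1, 2, 0, 14, 6, 8, 4, 15, 3, 12, 13, 9, 7, 5, 11] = (0 10 12 9 3)(4 14 5 6 8 15 11 13 7)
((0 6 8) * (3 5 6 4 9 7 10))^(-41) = (0 10 8 7 6 9 5 4 3)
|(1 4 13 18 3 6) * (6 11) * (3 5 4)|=|(1 3 11 6)(4 13 18 5)|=4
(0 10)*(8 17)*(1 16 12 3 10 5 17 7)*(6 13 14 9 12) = (0 5 17 8 7 1 16 6 13 14 9 12 3 10) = [5, 16, 2, 10, 4, 17, 13, 1, 7, 12, 0, 11, 3, 14, 9, 15, 6, 8]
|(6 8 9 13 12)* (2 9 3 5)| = 8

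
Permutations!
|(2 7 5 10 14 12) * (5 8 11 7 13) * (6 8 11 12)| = 8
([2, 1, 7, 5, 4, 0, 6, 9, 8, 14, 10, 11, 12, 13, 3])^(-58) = [3, 1, 5, 9, 4, 14, 6, 0, 8, 2, 10, 11, 12, 13, 7]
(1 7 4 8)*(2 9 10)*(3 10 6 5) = [0, 7, 9, 10, 8, 3, 5, 4, 1, 6, 2] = (1 7 4 8)(2 9 6 5 3 10)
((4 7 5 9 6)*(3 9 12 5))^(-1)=(3 7 4 6 9)(5 12)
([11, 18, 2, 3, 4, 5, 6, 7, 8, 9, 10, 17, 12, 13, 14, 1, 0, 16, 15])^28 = [0, 18, 2, 3, 4, 5, 6, 7, 8, 9, 10, 11, 12, 13, 14, 1, 16, 17, 15]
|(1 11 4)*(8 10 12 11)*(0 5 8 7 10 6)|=12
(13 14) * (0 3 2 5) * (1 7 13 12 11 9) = (0 3 2 5)(1 7 13 14 12 11 9) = [3, 7, 5, 2, 4, 0, 6, 13, 8, 1, 10, 9, 11, 14, 12]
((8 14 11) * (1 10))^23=(1 10)(8 11 14)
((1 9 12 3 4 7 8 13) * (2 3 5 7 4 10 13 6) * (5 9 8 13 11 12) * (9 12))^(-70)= ((1 8 6 2 3 10 11 9 5 7 13))^(-70)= (1 9 2 13 11 6 7 10 8 5 3)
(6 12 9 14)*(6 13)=(6 12 9 14 13)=[0, 1, 2, 3, 4, 5, 12, 7, 8, 14, 10, 11, 9, 6, 13]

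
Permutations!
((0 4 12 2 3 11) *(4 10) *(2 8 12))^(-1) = ((0 10 4 2 3 11)(8 12))^(-1) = (0 11 3 2 4 10)(8 12)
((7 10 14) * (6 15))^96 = ((6 15)(7 10 14))^96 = (15)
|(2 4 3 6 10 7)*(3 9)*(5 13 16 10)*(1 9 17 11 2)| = 36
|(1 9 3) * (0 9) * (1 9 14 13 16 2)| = 6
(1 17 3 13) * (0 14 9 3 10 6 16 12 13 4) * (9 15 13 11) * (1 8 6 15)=(0 14 1 17 10 15 13 8 6 16 12 11 9 3 4)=[14, 17, 2, 4, 0, 5, 16, 7, 6, 3, 15, 9, 11, 8, 1, 13, 12, 10]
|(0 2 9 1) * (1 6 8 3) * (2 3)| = |(0 3 1)(2 9 6 8)| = 12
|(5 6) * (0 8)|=|(0 8)(5 6)|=2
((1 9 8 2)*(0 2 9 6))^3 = (0 6 1 2)(8 9)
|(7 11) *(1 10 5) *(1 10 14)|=2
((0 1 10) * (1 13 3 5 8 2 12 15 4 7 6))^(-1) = ((0 13 3 5 8 2 12 15 4 7 6 1 10))^(-1) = (0 10 1 6 7 4 15 12 2 8 5 3 13)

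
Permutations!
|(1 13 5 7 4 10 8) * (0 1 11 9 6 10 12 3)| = 40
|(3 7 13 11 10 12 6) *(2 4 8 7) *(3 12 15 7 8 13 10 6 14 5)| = |(2 4 13 11 6 12 14 5 3)(7 10 15)| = 9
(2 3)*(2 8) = (2 3 8) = [0, 1, 3, 8, 4, 5, 6, 7, 2]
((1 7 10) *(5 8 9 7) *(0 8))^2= (0 9 10 5 8 7 1)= ((0 8 9 7 10 1 5))^2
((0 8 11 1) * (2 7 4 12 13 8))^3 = (0 4 8)(1 7 13)(2 12 11)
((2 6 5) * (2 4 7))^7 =(2 5 7 6 4)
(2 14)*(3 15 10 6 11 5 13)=[0, 1, 14, 15, 4, 13, 11, 7, 8, 9, 6, 5, 12, 3, 2, 10]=(2 14)(3 15 10 6 11 5 13)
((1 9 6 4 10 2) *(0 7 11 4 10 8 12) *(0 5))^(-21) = (12)(1 2 10 6 9) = ((0 7 11 4 8 12 5)(1 9 6 10 2))^(-21)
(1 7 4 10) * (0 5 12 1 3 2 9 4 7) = (0 5 12 1)(2 9 4 10 3) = [5, 0, 9, 2, 10, 12, 6, 7, 8, 4, 3, 11, 1]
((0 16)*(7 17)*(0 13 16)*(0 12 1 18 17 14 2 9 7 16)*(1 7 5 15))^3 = ((0 12 7 14 2 9 5 15 1 18 17 16 13))^3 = (0 14 5 18 13 7 9 1 16 12 2 15 17)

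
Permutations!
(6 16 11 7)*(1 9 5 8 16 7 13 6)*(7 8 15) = [0, 9, 2, 3, 4, 15, 8, 1, 16, 5, 10, 13, 12, 6, 14, 7, 11] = (1 9 5 15 7)(6 8 16 11 13)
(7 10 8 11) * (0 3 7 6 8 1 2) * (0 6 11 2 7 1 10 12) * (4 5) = [3, 7, 6, 1, 5, 4, 8, 12, 2, 9, 10, 11, 0] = (0 3 1 7 12)(2 6 8)(4 5)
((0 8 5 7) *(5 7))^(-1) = ((0 8 7))^(-1) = (0 7 8)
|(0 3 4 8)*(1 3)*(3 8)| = |(0 1 8)(3 4)| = 6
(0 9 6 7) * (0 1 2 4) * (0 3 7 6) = (0 9)(1 2 4 3 7) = [9, 2, 4, 7, 3, 5, 6, 1, 8, 0]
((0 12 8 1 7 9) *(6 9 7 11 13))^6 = ((0 12 8 1 11 13 6 9))^6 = (0 6 11 8)(1 12 9 13)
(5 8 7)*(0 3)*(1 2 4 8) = [3, 2, 4, 0, 8, 1, 6, 5, 7] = (0 3)(1 2 4 8 7 5)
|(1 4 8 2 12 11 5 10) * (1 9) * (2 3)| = |(1 4 8 3 2 12 11 5 10 9)| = 10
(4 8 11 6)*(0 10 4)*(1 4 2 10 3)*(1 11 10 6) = [3, 4, 6, 11, 8, 5, 0, 7, 10, 9, 2, 1] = (0 3 11 1 4 8 10 2 6)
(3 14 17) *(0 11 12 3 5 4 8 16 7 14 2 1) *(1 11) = (0 1)(2 11 12 3)(4 8 16 7 14 17 5) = [1, 0, 11, 2, 8, 4, 6, 14, 16, 9, 10, 12, 3, 13, 17, 15, 7, 5]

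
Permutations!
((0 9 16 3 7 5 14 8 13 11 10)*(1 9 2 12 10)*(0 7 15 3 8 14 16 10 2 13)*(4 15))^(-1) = (0 8 16 5 7 10 9 1 11 13)(2 12)(3 15 4)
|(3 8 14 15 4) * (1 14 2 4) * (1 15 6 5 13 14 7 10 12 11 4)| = 36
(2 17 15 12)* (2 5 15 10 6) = [0, 1, 17, 3, 4, 15, 2, 7, 8, 9, 6, 11, 5, 13, 14, 12, 16, 10] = (2 17 10 6)(5 15 12)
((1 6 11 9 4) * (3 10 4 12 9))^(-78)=((1 6 11 3 10 4)(9 12))^(-78)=(12)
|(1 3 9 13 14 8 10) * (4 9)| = 8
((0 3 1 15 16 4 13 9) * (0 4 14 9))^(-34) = (0 1 16 9 13 3 15 14 4) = ((0 3 1 15 16 14 9 4 13))^(-34)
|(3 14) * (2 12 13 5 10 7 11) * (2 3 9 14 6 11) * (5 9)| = |(2 12 13 9 14 5 10 7)(3 6 11)| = 24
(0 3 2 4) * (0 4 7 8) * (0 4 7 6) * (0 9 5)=(0 3 2 6 9 5)(4 7 8)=[3, 1, 6, 2, 7, 0, 9, 8, 4, 5]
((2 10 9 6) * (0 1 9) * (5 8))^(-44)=((0 1 9 6 2 10)(5 8))^(-44)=(0 2 9)(1 10 6)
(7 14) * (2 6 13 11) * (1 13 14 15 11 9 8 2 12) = (1 13 9 8 2 6 14 7 15 11 12) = [0, 13, 6, 3, 4, 5, 14, 15, 2, 8, 10, 12, 1, 9, 7, 11]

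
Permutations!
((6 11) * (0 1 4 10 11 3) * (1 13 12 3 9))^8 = (13)(1 10 6)(4 11 9)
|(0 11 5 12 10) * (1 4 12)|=7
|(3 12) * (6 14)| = 2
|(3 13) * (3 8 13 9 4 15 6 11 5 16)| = 8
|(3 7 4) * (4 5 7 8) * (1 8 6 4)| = |(1 8)(3 6 4)(5 7)| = 6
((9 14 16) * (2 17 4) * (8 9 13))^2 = ((2 17 4)(8 9 14 16 13))^2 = (2 4 17)(8 14 13 9 16)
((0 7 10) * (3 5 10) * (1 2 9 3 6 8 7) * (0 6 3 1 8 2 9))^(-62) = ((0 8 7 3 5 10 6 2)(1 9))^(-62) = (0 7 5 6)(2 8 3 10)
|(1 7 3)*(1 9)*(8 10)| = 4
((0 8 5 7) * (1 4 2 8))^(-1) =((0 1 4 2 8 5 7))^(-1) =(0 7 5 8 2 4 1)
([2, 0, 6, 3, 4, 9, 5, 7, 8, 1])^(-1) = (0 1 9 5 6 2)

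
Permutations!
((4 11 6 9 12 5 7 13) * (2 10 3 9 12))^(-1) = ((2 10 3 9)(4 11 6 12 5 7 13))^(-1) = (2 9 3 10)(4 13 7 5 12 6 11)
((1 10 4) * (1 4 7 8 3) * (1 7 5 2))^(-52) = ((1 10 5 2)(3 7 8))^(-52) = (10)(3 8 7)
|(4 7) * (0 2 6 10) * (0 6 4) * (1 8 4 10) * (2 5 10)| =|(0 5 10 6 1 8 4 7)| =8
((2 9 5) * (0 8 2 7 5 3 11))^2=(0 2 3)(8 9 11)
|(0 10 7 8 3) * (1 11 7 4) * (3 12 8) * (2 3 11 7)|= |(0 10 4 1 7 11 2 3)(8 12)|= 8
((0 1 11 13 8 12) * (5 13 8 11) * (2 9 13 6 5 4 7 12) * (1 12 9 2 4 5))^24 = ((0 12)(1 5 6)(4 7 9 13 11 8))^24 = (13)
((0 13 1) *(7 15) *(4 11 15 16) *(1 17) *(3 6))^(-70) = (0 17)(1 13)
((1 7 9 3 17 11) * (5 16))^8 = (1 9 17)(3 11 7)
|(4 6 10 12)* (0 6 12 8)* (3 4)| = |(0 6 10 8)(3 4 12)| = 12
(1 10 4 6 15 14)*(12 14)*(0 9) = [9, 10, 2, 3, 6, 5, 15, 7, 8, 0, 4, 11, 14, 13, 1, 12] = (0 9)(1 10 4 6 15 12 14)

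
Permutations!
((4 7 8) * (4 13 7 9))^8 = (7 13 8) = ((4 9)(7 8 13))^8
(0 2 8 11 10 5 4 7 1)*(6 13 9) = (0 2 8 11 10 5 4 7 1)(6 13 9) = [2, 0, 8, 3, 7, 4, 13, 1, 11, 6, 5, 10, 12, 9]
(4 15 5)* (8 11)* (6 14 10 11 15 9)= (4 9 6 14 10 11 8 15 5)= [0, 1, 2, 3, 9, 4, 14, 7, 15, 6, 11, 8, 12, 13, 10, 5]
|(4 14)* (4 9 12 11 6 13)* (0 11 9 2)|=14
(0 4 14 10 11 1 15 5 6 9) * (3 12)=[4, 15, 2, 12, 14, 6, 9, 7, 8, 0, 11, 1, 3, 13, 10, 5]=(0 4 14 10 11 1 15 5 6 9)(3 12)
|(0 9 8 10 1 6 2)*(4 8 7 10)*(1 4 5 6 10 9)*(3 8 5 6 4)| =14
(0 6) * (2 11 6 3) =[3, 1, 11, 2, 4, 5, 0, 7, 8, 9, 10, 6] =(0 3 2 11 6)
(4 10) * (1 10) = (1 10 4) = [0, 10, 2, 3, 1, 5, 6, 7, 8, 9, 4]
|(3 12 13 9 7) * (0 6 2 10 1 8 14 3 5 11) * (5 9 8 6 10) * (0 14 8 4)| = 12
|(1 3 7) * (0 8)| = 6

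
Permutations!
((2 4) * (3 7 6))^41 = ((2 4)(3 7 6))^41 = (2 4)(3 6 7)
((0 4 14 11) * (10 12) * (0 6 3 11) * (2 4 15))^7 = (0 2 14 15 4)(3 11 6)(10 12)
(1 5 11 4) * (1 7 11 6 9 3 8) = [0, 5, 2, 8, 7, 6, 9, 11, 1, 3, 10, 4] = (1 5 6 9 3 8)(4 7 11)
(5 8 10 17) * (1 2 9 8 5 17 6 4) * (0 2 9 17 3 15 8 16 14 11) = (0 2 17 3 15 8 10 6 4 1 9 16 14 11) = [2, 9, 17, 15, 1, 5, 4, 7, 10, 16, 6, 0, 12, 13, 11, 8, 14, 3]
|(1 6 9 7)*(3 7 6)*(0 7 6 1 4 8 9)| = 8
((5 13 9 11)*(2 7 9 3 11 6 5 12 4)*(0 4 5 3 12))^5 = ((0 4 2 7 9 6 3 11)(5 13 12))^5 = (0 6 2 11 9 4 3 7)(5 12 13)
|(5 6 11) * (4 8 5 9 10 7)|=8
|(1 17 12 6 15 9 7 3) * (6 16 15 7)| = 9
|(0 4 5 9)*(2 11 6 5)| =7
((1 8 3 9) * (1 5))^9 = ((1 8 3 9 5))^9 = (1 5 9 3 8)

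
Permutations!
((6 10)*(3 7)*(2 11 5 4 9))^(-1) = (2 9 4 5 11)(3 7)(6 10)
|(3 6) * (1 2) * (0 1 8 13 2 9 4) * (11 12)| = 12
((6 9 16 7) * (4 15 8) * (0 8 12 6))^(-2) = ((0 8 4 15 12 6 9 16 7))^(-2) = (0 16 6 15 8 7 9 12 4)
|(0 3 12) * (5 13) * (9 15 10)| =|(0 3 12)(5 13)(9 15 10)| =6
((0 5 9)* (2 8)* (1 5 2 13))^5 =((0 2 8 13 1 5 9))^5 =(0 5 13 2 9 1 8)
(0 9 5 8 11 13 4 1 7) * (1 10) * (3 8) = (0 9 5 3 8 11 13 4 10 1 7) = [9, 7, 2, 8, 10, 3, 6, 0, 11, 5, 1, 13, 12, 4]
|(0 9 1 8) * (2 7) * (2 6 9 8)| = 10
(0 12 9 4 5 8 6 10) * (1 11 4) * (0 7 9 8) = (0 12 8 6 10 7 9 1 11 4 5) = [12, 11, 2, 3, 5, 0, 10, 9, 6, 1, 7, 4, 8]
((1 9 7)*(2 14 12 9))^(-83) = (1 2 14 12 9 7)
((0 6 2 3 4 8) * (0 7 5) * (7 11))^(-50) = (0 4 5 3 7 2 11 6 8)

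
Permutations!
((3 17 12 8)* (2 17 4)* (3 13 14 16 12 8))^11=(2 8 14 12 4 17 13 16 3)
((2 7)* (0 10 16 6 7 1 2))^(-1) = ((0 10 16 6 7)(1 2))^(-1) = (0 7 6 16 10)(1 2)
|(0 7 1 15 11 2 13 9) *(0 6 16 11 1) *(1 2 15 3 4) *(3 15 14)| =|(0 7)(1 15 2 13 9 6 16 11 14 3 4)| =22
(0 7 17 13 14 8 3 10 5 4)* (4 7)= (0 4)(3 10 5 7 17 13 14 8)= [4, 1, 2, 10, 0, 7, 6, 17, 3, 9, 5, 11, 12, 14, 8, 15, 16, 13]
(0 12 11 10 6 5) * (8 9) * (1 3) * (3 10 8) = (0 12 11 8 9 3 1 10 6 5) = [12, 10, 2, 1, 4, 0, 5, 7, 9, 3, 6, 8, 11]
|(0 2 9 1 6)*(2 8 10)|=7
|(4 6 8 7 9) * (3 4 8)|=|(3 4 6)(7 9 8)|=3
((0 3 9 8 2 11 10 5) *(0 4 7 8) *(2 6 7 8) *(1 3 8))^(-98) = (0 3 4 10 2 6)(1 5 11 7 8 9)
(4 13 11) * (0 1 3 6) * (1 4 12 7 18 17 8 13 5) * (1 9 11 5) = (0 4 1 3 6)(5 9 11 12 7 18 17 8 13) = [4, 3, 2, 6, 1, 9, 0, 18, 13, 11, 10, 12, 7, 5, 14, 15, 16, 8, 17]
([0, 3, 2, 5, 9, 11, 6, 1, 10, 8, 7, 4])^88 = [0, 10, 2, 7, 5, 1, 6, 8, 4, 11, 9, 3]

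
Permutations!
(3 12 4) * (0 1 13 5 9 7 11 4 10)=(0 1 13 5 9 7 11 4 3 12 10)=[1, 13, 2, 12, 3, 9, 6, 11, 8, 7, 0, 4, 10, 5]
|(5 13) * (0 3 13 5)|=|(0 3 13)|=3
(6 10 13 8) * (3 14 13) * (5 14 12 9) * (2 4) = (2 4)(3 12 9 5 14 13 8 6 10) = [0, 1, 4, 12, 2, 14, 10, 7, 6, 5, 3, 11, 9, 8, 13]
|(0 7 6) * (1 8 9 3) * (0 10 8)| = 8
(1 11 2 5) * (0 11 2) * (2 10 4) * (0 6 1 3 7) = [11, 10, 5, 7, 2, 3, 1, 0, 8, 9, 4, 6] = (0 11 6 1 10 4 2 5 3 7)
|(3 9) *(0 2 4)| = |(0 2 4)(3 9)| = 6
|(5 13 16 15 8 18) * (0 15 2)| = 8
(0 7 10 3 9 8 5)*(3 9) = (0 7 10 9 8 5) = [7, 1, 2, 3, 4, 0, 6, 10, 5, 8, 9]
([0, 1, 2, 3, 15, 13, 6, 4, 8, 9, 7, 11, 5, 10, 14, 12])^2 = (4 12 13 7 15 5 10)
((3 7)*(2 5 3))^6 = ((2 5 3 7))^6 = (2 3)(5 7)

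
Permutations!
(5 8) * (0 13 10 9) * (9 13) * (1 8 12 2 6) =(0 9)(1 8 5 12 2 6)(10 13) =[9, 8, 6, 3, 4, 12, 1, 7, 5, 0, 13, 11, 2, 10]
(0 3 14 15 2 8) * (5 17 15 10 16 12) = (0 3 14 10 16 12 5 17 15 2 8) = [3, 1, 8, 14, 4, 17, 6, 7, 0, 9, 16, 11, 5, 13, 10, 2, 12, 15]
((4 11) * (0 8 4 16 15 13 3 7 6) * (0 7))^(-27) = ((0 8 4 11 16 15 13 3)(6 7))^(-27) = (0 15 4 3 16 8 13 11)(6 7)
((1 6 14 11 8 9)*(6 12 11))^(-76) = ((1 12 11 8 9)(6 14))^(-76) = (14)(1 9 8 11 12)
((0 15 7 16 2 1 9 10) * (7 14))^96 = ((0 15 14 7 16 2 1 9 10))^96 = (0 1 7)(2 14 10)(9 16 15)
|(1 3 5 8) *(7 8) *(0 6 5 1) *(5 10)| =|(0 6 10 5 7 8)(1 3)| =6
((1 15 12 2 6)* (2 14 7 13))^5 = (1 13 12 6 7 15 2 14)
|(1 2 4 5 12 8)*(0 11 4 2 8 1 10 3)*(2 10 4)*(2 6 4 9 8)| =|(0 11 6 4 5 12 1 2 10 3)(8 9)| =10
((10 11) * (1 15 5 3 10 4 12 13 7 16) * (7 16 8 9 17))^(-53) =((1 15 5 3 10 11 4 12 13 16)(7 8 9 17))^(-53) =(1 12 10 15 13 11 5 16 4 3)(7 17 9 8)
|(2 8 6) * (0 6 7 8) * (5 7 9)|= |(0 6 2)(5 7 8 9)|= 12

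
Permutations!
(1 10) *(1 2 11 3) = [0, 10, 11, 1, 4, 5, 6, 7, 8, 9, 2, 3] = (1 10 2 11 3)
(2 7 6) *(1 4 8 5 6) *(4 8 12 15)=(1 8 5 6 2 7)(4 12 15)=[0, 8, 7, 3, 12, 6, 2, 1, 5, 9, 10, 11, 15, 13, 14, 4]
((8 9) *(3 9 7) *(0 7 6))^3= ((0 7 3 9 8 6))^3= (0 9)(3 6)(7 8)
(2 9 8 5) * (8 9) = (9)(2 8 5) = [0, 1, 8, 3, 4, 2, 6, 7, 5, 9]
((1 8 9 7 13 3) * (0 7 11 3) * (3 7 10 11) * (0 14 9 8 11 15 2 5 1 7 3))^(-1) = (0 9 14 13 7 3 11 1 5 2 15 10)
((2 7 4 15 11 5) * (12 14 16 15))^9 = ((2 7 4 12 14 16 15 11 5))^9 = (16)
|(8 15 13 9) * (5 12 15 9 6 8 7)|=8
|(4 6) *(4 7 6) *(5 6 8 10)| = 5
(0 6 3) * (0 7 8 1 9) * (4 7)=(0 6 3 4 7 8 1 9)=[6, 9, 2, 4, 7, 5, 3, 8, 1, 0]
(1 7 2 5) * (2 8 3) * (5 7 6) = (1 6 5)(2 7 8 3) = [0, 6, 7, 2, 4, 1, 5, 8, 3]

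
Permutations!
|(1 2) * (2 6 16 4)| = |(1 6 16 4 2)| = 5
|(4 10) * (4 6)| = |(4 10 6)| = 3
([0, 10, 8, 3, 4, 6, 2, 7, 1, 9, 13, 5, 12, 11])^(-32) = [0, 1, 2, 3, 4, 5, 6, 7, 8, 9, 10, 11, 12, 13]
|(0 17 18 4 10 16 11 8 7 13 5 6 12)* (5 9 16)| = |(0 17 18 4 10 5 6 12)(7 13 9 16 11 8)| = 24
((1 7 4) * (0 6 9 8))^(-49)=((0 6 9 8)(1 7 4))^(-49)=(0 8 9 6)(1 4 7)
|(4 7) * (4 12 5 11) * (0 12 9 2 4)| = 4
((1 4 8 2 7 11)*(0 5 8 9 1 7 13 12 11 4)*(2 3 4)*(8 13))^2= (0 13 11 2 3 9)(1 5 12 7 8 4)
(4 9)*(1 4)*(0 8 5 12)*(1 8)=(0 1 4 9 8 5 12)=[1, 4, 2, 3, 9, 12, 6, 7, 5, 8, 10, 11, 0]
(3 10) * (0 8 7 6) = [8, 1, 2, 10, 4, 5, 0, 6, 7, 9, 3] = (0 8 7 6)(3 10)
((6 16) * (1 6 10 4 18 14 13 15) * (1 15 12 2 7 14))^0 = (18)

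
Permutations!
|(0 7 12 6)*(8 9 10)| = |(0 7 12 6)(8 9 10)| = 12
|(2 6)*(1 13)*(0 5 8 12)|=4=|(0 5 8 12)(1 13)(2 6)|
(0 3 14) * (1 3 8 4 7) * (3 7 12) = (0 8 4 12 3 14)(1 7) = [8, 7, 2, 14, 12, 5, 6, 1, 4, 9, 10, 11, 3, 13, 0]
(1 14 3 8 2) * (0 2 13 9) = (0 2 1 14 3 8 13 9) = [2, 14, 1, 8, 4, 5, 6, 7, 13, 0, 10, 11, 12, 9, 3]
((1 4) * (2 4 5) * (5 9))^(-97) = (1 2 9 4 5)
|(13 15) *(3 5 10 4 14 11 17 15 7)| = |(3 5 10 4 14 11 17 15 13 7)| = 10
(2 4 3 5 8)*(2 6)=(2 4 3 5 8 6)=[0, 1, 4, 5, 3, 8, 2, 7, 6]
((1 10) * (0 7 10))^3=(0 1 10 7)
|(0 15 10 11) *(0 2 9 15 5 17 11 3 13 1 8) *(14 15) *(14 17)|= |(0 5 14 15 10 3 13 1 8)(2 9 17 11)|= 36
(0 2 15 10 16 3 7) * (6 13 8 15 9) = (0 2 9 6 13 8 15 10 16 3 7) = [2, 1, 9, 7, 4, 5, 13, 0, 15, 6, 16, 11, 12, 8, 14, 10, 3]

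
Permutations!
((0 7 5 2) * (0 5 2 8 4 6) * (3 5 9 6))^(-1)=(0 6 9 2 7)(3 4 8 5)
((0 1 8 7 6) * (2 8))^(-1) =(0 6 7 8 2 1)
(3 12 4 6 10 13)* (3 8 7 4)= (3 12)(4 6 10 13 8 7)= [0, 1, 2, 12, 6, 5, 10, 4, 7, 9, 13, 11, 3, 8]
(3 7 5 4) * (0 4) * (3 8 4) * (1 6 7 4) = [3, 6, 2, 4, 8, 0, 7, 5, 1] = (0 3 4 8 1 6 7 5)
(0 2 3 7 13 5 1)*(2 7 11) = [7, 0, 3, 11, 4, 1, 6, 13, 8, 9, 10, 2, 12, 5] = (0 7 13 5 1)(2 3 11)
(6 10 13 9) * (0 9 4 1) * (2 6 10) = (0 9 10 13 4 1)(2 6) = [9, 0, 6, 3, 1, 5, 2, 7, 8, 10, 13, 11, 12, 4]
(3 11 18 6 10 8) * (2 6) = (2 6 10 8 3 11 18) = [0, 1, 6, 11, 4, 5, 10, 7, 3, 9, 8, 18, 12, 13, 14, 15, 16, 17, 2]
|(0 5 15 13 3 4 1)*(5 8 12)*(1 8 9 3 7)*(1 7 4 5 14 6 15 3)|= |(0 9 1)(3 5)(4 8 12 14 6 15 13)|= 42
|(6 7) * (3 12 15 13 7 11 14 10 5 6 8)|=30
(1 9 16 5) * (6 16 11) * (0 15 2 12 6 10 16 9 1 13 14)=(0 15 2 12 6 9 11 10 16 5 13 14)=[15, 1, 12, 3, 4, 13, 9, 7, 8, 11, 16, 10, 6, 14, 0, 2, 5]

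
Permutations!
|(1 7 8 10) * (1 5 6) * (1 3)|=|(1 7 8 10 5 6 3)|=7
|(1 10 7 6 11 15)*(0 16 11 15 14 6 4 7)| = |(0 16 11 14 6 15 1 10)(4 7)| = 8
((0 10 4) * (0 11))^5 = ((0 10 4 11))^5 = (0 10 4 11)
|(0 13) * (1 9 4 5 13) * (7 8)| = |(0 1 9 4 5 13)(7 8)| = 6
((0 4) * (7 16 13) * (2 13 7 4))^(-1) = (0 4 13 2)(7 16)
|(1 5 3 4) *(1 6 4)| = |(1 5 3)(4 6)| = 6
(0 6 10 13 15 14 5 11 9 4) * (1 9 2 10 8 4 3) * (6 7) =[7, 9, 10, 1, 0, 11, 8, 6, 4, 3, 13, 2, 12, 15, 5, 14] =(0 7 6 8 4)(1 9 3)(2 10 13 15 14 5 11)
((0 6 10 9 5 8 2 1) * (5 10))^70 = ((0 6 5 8 2 1)(9 10))^70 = (10)(0 2 5)(1 8 6)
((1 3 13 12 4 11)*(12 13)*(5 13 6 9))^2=(1 12 11 3 4)(5 6)(9 13)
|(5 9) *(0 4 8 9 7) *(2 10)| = |(0 4 8 9 5 7)(2 10)| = 6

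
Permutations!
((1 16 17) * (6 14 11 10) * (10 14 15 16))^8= (1 6 16)(10 15 17)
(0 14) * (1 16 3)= (0 14)(1 16 3)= [14, 16, 2, 1, 4, 5, 6, 7, 8, 9, 10, 11, 12, 13, 0, 15, 3]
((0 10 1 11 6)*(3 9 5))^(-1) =(0 6 11 1 10)(3 5 9)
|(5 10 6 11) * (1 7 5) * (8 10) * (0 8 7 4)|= 14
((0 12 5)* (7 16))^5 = ((0 12 5)(7 16))^5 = (0 5 12)(7 16)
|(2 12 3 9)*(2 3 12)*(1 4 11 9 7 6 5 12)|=|(1 4 11 9 3 7 6 5 12)|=9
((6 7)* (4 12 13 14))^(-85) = (4 14 13 12)(6 7)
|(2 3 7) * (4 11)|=|(2 3 7)(4 11)|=6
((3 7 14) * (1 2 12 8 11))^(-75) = (14)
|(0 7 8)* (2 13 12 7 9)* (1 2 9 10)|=|(0 10 1 2 13 12 7 8)|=8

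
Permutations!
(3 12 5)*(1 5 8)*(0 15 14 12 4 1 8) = (0 15 14 12)(1 5 3 4) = [15, 5, 2, 4, 1, 3, 6, 7, 8, 9, 10, 11, 0, 13, 12, 14]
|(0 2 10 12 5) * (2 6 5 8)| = 12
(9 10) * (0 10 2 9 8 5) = [10, 1, 9, 3, 4, 0, 6, 7, 5, 2, 8] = (0 10 8 5)(2 9)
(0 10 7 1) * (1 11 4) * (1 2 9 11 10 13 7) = [13, 0, 9, 3, 2, 5, 6, 10, 8, 11, 1, 4, 12, 7] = (0 13 7 10 1)(2 9 11 4)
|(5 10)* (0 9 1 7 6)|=10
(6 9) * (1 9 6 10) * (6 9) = (1 6 9 10) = [0, 6, 2, 3, 4, 5, 9, 7, 8, 10, 1]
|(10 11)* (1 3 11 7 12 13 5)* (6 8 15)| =|(1 3 11 10 7 12 13 5)(6 8 15)| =24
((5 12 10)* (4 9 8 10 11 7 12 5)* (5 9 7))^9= (4 7 12 11 5 9 8 10)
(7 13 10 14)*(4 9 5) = (4 9 5)(7 13 10 14) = [0, 1, 2, 3, 9, 4, 6, 13, 8, 5, 14, 11, 12, 10, 7]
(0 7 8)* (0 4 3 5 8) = (0 7)(3 5 8 4) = [7, 1, 2, 5, 3, 8, 6, 0, 4]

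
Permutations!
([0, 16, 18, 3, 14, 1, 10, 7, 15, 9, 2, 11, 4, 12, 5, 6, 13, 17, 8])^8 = (1 16 13 12 4 14 5)(2 8 6)(10 18 15)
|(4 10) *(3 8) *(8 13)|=6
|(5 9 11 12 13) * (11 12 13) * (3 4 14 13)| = |(3 4 14 13 5 9 12 11)| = 8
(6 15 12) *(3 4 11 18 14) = [0, 1, 2, 4, 11, 5, 15, 7, 8, 9, 10, 18, 6, 13, 3, 12, 16, 17, 14] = (3 4 11 18 14)(6 15 12)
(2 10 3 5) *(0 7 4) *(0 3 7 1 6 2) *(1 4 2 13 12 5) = (0 4 3 1 6 13 12 5)(2 10 7) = [4, 6, 10, 1, 3, 0, 13, 2, 8, 9, 7, 11, 5, 12]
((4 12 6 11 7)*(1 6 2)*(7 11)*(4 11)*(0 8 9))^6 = ((0 8 9)(1 6 7 11 4 12 2))^6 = (1 2 12 4 11 7 6)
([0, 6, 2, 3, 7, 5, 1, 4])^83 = [0, 6, 2, 3, 7, 5, 1, 4]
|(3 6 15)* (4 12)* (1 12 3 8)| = 7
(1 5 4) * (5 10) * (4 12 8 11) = (1 10 5 12 8 11 4) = [0, 10, 2, 3, 1, 12, 6, 7, 11, 9, 5, 4, 8]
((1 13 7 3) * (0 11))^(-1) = (0 11)(1 3 7 13)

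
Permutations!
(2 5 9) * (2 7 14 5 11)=(2 11)(5 9 7 14)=[0, 1, 11, 3, 4, 9, 6, 14, 8, 7, 10, 2, 12, 13, 5]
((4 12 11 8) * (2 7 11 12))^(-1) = ((12)(2 7 11 8 4))^(-1) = (12)(2 4 8 11 7)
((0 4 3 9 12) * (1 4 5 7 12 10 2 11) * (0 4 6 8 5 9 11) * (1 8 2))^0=(12)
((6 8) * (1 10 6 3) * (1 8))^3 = ((1 10 6)(3 8))^3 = (10)(3 8)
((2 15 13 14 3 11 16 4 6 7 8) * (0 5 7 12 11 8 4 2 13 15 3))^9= (0 3 12 5 8 11 7 13 16 4 14 2 6)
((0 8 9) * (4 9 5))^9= (0 9 4 5 8)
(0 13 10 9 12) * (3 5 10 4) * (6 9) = (0 13 4 3 5 10 6 9 12) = [13, 1, 2, 5, 3, 10, 9, 7, 8, 12, 6, 11, 0, 4]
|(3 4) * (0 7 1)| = 6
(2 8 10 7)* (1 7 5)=(1 7 2 8 10 5)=[0, 7, 8, 3, 4, 1, 6, 2, 10, 9, 5]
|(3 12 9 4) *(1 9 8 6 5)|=8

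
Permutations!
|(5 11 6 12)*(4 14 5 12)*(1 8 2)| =15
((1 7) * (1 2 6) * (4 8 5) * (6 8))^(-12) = ((1 7 2 8 5 4 6))^(-12) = (1 2 5 6 7 8 4)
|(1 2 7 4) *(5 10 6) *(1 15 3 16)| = 21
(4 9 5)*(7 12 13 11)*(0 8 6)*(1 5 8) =(0 1 5 4 9 8 6)(7 12 13 11) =[1, 5, 2, 3, 9, 4, 0, 12, 6, 8, 10, 7, 13, 11]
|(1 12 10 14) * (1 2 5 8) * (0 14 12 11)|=14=|(0 14 2 5 8 1 11)(10 12)|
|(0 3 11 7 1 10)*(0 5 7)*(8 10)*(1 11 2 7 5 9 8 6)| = |(0 3 2 7 11)(1 6)(8 10 9)| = 30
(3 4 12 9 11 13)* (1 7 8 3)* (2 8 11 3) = (1 7 11 13)(2 8)(3 4 12 9) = [0, 7, 8, 4, 12, 5, 6, 11, 2, 3, 10, 13, 9, 1]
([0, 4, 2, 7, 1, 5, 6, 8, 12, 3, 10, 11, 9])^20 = (12)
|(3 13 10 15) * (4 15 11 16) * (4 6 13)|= |(3 4 15)(6 13 10 11 16)|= 15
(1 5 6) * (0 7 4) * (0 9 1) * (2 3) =[7, 5, 3, 2, 9, 6, 0, 4, 8, 1] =(0 7 4 9 1 5 6)(2 3)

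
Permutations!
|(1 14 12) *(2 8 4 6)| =|(1 14 12)(2 8 4 6)| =12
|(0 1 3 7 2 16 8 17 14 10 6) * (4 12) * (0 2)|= |(0 1 3 7)(2 16 8 17 14 10 6)(4 12)|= 28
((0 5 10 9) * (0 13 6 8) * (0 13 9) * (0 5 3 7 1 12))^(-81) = ((0 3 7 1 12)(5 10)(6 8 13))^(-81) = (13)(0 12 1 7 3)(5 10)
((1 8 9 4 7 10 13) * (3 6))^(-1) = (1 13 10 7 4 9 8)(3 6)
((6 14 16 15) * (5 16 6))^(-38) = ((5 16 15)(6 14))^(-38) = (5 16 15)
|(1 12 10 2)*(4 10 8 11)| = 7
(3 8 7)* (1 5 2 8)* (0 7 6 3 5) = (0 7 5 2 8 6 3 1) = [7, 0, 8, 1, 4, 2, 3, 5, 6]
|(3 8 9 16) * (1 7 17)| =|(1 7 17)(3 8 9 16)| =12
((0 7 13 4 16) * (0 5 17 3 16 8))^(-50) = (3 5)(16 17)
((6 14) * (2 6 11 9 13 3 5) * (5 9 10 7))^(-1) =((2 6 14 11 10 7 5)(3 9 13))^(-1) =(2 5 7 10 11 14 6)(3 13 9)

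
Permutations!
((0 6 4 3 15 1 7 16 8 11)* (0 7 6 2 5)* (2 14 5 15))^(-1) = (0 5 14)(1 15 2 3 4 6)(7 11 8 16)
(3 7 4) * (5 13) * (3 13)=(3 7 4 13 5)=[0, 1, 2, 7, 13, 3, 6, 4, 8, 9, 10, 11, 12, 5]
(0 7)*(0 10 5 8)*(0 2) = (0 7 10 5 8 2) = [7, 1, 0, 3, 4, 8, 6, 10, 2, 9, 5]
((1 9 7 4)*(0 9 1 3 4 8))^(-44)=((0 9 7 8)(3 4))^(-44)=(9)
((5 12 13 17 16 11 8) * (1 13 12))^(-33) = ((1 13 17 16 11 8 5))^(-33) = (1 17 11 5 13 16 8)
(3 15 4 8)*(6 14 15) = (3 6 14 15 4 8) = [0, 1, 2, 6, 8, 5, 14, 7, 3, 9, 10, 11, 12, 13, 15, 4]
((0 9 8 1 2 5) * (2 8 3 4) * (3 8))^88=((0 9 8 1 3 4 2 5))^88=(9)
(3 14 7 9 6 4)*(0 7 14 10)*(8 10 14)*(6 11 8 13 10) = (0 7 9 11 8 6 4 3 14 13 10) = [7, 1, 2, 14, 3, 5, 4, 9, 6, 11, 0, 8, 12, 10, 13]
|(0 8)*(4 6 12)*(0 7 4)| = 6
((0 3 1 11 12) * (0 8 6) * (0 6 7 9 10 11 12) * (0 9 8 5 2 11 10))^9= ((0 3 1 12 5 2 11 9)(7 8))^9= (0 3 1 12 5 2 11 9)(7 8)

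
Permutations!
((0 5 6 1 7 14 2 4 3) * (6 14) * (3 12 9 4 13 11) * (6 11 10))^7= ((0 5 14 2 13 10 6 1 7 11 3)(4 12 9))^7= (0 1 2 3 6 14 11 10 5 7 13)(4 12 9)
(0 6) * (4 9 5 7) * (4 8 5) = (0 6)(4 9)(5 7 8) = [6, 1, 2, 3, 9, 7, 0, 8, 5, 4]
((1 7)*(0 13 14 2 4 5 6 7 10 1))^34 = ((0 13 14 2 4 5 6 7)(1 10))^34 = (0 14 4 6)(2 5 7 13)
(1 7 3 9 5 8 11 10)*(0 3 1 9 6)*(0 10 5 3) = (1 7)(3 6 10 9)(5 8 11) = [0, 7, 2, 6, 4, 8, 10, 1, 11, 3, 9, 5]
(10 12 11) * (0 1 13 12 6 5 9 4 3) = (0 1 13 12 11 10 6 5 9 4 3) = [1, 13, 2, 0, 3, 9, 5, 7, 8, 4, 6, 10, 11, 12]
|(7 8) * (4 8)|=3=|(4 8 7)|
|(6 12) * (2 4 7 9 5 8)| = 6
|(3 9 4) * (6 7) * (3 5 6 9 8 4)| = 7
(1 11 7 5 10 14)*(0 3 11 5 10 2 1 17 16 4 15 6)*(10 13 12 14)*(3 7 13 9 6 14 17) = (0 7 9 6)(1 5 2)(3 11 13 12 17 16 4 15 14) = [7, 5, 1, 11, 15, 2, 0, 9, 8, 6, 10, 13, 17, 12, 3, 14, 4, 16]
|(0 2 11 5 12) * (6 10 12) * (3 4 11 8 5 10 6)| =9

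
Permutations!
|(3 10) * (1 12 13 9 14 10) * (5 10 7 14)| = |(1 12 13 9 5 10 3)(7 14)| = 14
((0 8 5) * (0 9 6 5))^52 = (5 9 6)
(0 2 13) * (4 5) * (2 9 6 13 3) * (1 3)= (0 9 6 13)(1 3 2)(4 5)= [9, 3, 1, 2, 5, 4, 13, 7, 8, 6, 10, 11, 12, 0]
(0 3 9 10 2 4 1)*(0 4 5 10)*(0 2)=(0 3 9 2 5 10)(1 4)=[3, 4, 5, 9, 1, 10, 6, 7, 8, 2, 0]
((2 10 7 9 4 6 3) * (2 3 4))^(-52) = ((2 10 7 9)(4 6))^(-52) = (10)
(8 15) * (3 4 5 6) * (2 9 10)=[0, 1, 9, 4, 5, 6, 3, 7, 15, 10, 2, 11, 12, 13, 14, 8]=(2 9 10)(3 4 5 6)(8 15)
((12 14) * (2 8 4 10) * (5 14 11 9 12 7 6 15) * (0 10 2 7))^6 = ((0 10 7 6 15 5 14)(2 8 4)(9 12 11))^6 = (0 14 5 15 6 7 10)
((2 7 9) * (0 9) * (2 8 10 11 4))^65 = (0 9 8 10 11 4 2 7)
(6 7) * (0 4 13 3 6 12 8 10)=(0 4 13 3 6 7 12 8 10)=[4, 1, 2, 6, 13, 5, 7, 12, 10, 9, 0, 11, 8, 3]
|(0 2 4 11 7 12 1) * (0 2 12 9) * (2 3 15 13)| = 11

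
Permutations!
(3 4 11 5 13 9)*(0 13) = (0 13 9 3 4 11 5) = [13, 1, 2, 4, 11, 0, 6, 7, 8, 3, 10, 5, 12, 9]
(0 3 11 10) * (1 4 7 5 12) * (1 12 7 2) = (12)(0 3 11 10)(1 4 2)(5 7) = [3, 4, 1, 11, 2, 7, 6, 5, 8, 9, 0, 10, 12]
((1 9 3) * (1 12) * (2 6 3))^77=((1 9 2 6 3 12))^77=(1 12 3 6 2 9)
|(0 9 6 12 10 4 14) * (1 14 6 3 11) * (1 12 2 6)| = 18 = |(0 9 3 11 12 10 4 1 14)(2 6)|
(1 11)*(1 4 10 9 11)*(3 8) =(3 8)(4 10 9 11) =[0, 1, 2, 8, 10, 5, 6, 7, 3, 11, 9, 4]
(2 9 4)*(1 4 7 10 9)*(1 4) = (2 4)(7 10 9) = [0, 1, 4, 3, 2, 5, 6, 10, 8, 7, 9]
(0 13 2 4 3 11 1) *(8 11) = (0 13 2 4 3 8 11 1) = [13, 0, 4, 8, 3, 5, 6, 7, 11, 9, 10, 1, 12, 2]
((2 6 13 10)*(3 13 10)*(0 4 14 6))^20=((0 4 14 6 10 2)(3 13))^20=(0 14 10)(2 4 6)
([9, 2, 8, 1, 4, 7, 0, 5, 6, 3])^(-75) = [3, 8, 6, 2, 4, 7, 9, 5, 0, 1]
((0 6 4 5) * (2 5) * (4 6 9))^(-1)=((0 9 4 2 5))^(-1)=(0 5 2 4 9)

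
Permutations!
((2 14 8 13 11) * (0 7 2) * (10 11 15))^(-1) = ((0 7 2 14 8 13 15 10 11))^(-1) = (0 11 10 15 13 8 14 2 7)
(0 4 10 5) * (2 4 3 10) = (0 3 10 5)(2 4) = [3, 1, 4, 10, 2, 0, 6, 7, 8, 9, 5]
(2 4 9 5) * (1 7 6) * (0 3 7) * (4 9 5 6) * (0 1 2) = [3, 1, 9, 7, 5, 0, 2, 4, 8, 6] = (0 3 7 4 5)(2 9 6)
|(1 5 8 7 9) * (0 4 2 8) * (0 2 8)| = |(0 4 8 7 9 1 5 2)| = 8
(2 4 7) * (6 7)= (2 4 6 7)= [0, 1, 4, 3, 6, 5, 7, 2]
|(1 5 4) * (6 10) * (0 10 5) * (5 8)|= 7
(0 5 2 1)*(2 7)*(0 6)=(0 5 7 2 1 6)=[5, 6, 1, 3, 4, 7, 0, 2]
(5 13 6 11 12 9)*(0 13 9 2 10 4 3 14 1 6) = (0 13)(1 6 11 12 2 10 4 3 14)(5 9) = [13, 6, 10, 14, 3, 9, 11, 7, 8, 5, 4, 12, 2, 0, 1]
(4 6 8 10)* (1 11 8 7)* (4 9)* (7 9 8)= (1 11 7)(4 6 9)(8 10)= [0, 11, 2, 3, 6, 5, 9, 1, 10, 4, 8, 7]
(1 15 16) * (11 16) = (1 15 11 16) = [0, 15, 2, 3, 4, 5, 6, 7, 8, 9, 10, 16, 12, 13, 14, 11, 1]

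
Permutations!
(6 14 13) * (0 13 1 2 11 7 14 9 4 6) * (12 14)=(0 13)(1 2 11 7 12 14)(4 6 9)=[13, 2, 11, 3, 6, 5, 9, 12, 8, 4, 10, 7, 14, 0, 1]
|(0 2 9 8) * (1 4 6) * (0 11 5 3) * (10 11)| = 24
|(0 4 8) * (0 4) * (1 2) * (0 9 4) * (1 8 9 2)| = 6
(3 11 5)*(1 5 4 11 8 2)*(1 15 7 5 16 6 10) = [0, 16, 15, 8, 11, 3, 10, 5, 2, 9, 1, 4, 12, 13, 14, 7, 6] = (1 16 6 10)(2 15 7 5 3 8)(4 11)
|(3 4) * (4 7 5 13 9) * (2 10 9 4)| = |(2 10 9)(3 7 5 13 4)| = 15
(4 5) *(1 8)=[0, 8, 2, 3, 5, 4, 6, 7, 1]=(1 8)(4 5)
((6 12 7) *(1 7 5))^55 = ((1 7 6 12 5))^55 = (12)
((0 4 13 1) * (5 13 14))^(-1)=((0 4 14 5 13 1))^(-1)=(0 1 13 5 14 4)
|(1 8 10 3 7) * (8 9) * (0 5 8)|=|(0 5 8 10 3 7 1 9)|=8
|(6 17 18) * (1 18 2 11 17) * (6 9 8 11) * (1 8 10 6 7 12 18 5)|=|(1 5)(2 7 12 18 9 10 6 8 11 17)|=10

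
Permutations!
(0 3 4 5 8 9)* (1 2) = (0 3 4 5 8 9)(1 2) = [3, 2, 1, 4, 5, 8, 6, 7, 9, 0]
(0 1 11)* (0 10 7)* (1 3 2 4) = (0 3 2 4 1 11 10 7) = [3, 11, 4, 2, 1, 5, 6, 0, 8, 9, 7, 10]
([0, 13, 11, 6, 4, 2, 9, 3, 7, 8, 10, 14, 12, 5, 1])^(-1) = (1 14 11 2 5 13)(3 7 8 9 6)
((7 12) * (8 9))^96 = (12)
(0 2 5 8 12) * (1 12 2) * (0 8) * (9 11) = [1, 12, 5, 3, 4, 0, 6, 7, 2, 11, 10, 9, 8] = (0 1 12 8 2 5)(9 11)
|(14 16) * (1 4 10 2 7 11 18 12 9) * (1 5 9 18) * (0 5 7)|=|(0 5 9 7 11 1 4 10 2)(12 18)(14 16)|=18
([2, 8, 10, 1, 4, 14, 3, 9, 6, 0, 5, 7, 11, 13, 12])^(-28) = (0 9 7 11 12 14 5 10 2)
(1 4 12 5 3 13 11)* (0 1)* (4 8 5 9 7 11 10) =(0 1 8 5 3 13 10 4 12 9 7 11) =[1, 8, 2, 13, 12, 3, 6, 11, 5, 7, 4, 0, 9, 10]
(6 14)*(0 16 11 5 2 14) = (0 16 11 5 2 14 6) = [16, 1, 14, 3, 4, 2, 0, 7, 8, 9, 10, 5, 12, 13, 6, 15, 11]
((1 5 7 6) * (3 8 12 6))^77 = (12)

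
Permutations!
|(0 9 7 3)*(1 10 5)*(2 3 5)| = |(0 9 7 5 1 10 2 3)| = 8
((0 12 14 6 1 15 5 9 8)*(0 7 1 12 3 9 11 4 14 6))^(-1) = ((0 3 9 8 7 1 15 5 11 4 14)(6 12))^(-1) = (0 14 4 11 5 15 1 7 8 9 3)(6 12)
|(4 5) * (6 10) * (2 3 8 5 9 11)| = 14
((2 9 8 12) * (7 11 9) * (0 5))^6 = (12)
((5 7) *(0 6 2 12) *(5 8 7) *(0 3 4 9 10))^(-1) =((0 6 2 12 3 4 9 10)(7 8))^(-1) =(0 10 9 4 3 12 2 6)(7 8)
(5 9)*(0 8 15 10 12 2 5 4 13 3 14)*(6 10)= (0 8 15 6 10 12 2 5 9 4 13 3 14)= [8, 1, 5, 14, 13, 9, 10, 7, 15, 4, 12, 11, 2, 3, 0, 6]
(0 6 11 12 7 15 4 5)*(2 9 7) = (0 6 11 12 2 9 7 15 4 5) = [6, 1, 9, 3, 5, 0, 11, 15, 8, 7, 10, 12, 2, 13, 14, 4]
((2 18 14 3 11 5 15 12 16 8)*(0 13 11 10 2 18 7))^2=(0 11 15 16 18 3 2)(5 12 8 14 10 7 13)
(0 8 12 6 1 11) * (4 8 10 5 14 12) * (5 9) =(0 10 9 5 14 12 6 1 11)(4 8) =[10, 11, 2, 3, 8, 14, 1, 7, 4, 5, 9, 0, 6, 13, 12]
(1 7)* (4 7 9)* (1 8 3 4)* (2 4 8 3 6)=(1 9)(2 4 7 3 8 6)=[0, 9, 4, 8, 7, 5, 2, 3, 6, 1]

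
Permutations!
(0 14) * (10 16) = (0 14)(10 16) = [14, 1, 2, 3, 4, 5, 6, 7, 8, 9, 16, 11, 12, 13, 0, 15, 10]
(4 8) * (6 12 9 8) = (4 6 12 9 8) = [0, 1, 2, 3, 6, 5, 12, 7, 4, 8, 10, 11, 9]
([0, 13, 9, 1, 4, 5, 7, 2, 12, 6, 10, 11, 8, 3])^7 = [0, 13, 7, 1, 4, 5, 9, 6, 12, 2, 10, 11, 8, 3]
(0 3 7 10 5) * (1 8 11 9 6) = (0 3 7 10 5)(1 8 11 9 6) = [3, 8, 2, 7, 4, 0, 1, 10, 11, 6, 5, 9]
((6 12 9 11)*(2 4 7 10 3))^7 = ((2 4 7 10 3)(6 12 9 11))^7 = (2 7 3 4 10)(6 11 9 12)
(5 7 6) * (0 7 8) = (0 7 6 5 8) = [7, 1, 2, 3, 4, 8, 5, 6, 0]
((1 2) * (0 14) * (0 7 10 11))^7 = ((0 14 7 10 11)(1 2))^7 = (0 7 11 14 10)(1 2)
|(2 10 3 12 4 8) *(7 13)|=6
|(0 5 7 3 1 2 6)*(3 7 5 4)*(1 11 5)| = 8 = |(0 4 3 11 5 1 2 6)|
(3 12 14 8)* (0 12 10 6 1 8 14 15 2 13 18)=[12, 8, 13, 10, 4, 5, 1, 7, 3, 9, 6, 11, 15, 18, 14, 2, 16, 17, 0]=(0 12 15 2 13 18)(1 8 3 10 6)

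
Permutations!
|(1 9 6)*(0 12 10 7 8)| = |(0 12 10 7 8)(1 9 6)| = 15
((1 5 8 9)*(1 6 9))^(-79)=(1 8 5)(6 9)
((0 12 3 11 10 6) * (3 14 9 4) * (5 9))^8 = ((0 12 14 5 9 4 3 11 10 6))^8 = (0 10 3 9 14)(4 5 12 6 11)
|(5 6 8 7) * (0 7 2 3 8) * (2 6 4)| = |(0 7 5 4 2 3 8 6)| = 8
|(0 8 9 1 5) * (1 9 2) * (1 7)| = |(9)(0 8 2 7 1 5)| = 6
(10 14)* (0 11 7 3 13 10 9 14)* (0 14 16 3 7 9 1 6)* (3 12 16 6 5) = (0 11 9 6)(1 5 3 13 10 14)(12 16) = [11, 5, 2, 13, 4, 3, 0, 7, 8, 6, 14, 9, 16, 10, 1, 15, 12]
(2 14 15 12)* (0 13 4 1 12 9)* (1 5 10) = (0 13 4 5 10 1 12 2 14 15 9) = [13, 12, 14, 3, 5, 10, 6, 7, 8, 0, 1, 11, 2, 4, 15, 9]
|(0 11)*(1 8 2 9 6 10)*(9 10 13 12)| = |(0 11)(1 8 2 10)(6 13 12 9)| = 4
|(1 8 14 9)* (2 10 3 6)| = 4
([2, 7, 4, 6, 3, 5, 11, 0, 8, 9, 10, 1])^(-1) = (0 7 1 11 6 3 4 2)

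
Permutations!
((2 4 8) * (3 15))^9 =((2 4 8)(3 15))^9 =(3 15)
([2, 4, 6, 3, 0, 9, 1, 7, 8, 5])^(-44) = (9)(0 2 6 1 4)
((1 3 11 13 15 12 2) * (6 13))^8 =((1 3 11 6 13 15 12 2))^8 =(15)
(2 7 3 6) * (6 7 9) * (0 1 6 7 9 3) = (0 1 6 2 3 9 7) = [1, 6, 3, 9, 4, 5, 2, 0, 8, 7]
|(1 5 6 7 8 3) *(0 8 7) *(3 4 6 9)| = 4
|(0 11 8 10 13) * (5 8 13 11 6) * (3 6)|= 8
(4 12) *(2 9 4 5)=[0, 1, 9, 3, 12, 2, 6, 7, 8, 4, 10, 11, 5]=(2 9 4 12 5)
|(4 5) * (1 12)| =2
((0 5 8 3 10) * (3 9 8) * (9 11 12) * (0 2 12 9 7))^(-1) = (0 7 12 2 10 3 5)(8 9 11)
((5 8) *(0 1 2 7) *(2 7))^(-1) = ((0 1 7)(5 8))^(-1) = (0 7 1)(5 8)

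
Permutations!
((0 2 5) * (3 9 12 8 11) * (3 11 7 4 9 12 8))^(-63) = (3 12)(4 9 8 7)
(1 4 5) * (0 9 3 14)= [9, 4, 2, 14, 5, 1, 6, 7, 8, 3, 10, 11, 12, 13, 0]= (0 9 3 14)(1 4 5)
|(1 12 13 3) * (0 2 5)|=12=|(0 2 5)(1 12 13 3)|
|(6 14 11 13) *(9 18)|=4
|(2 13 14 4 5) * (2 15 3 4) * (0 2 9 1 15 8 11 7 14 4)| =13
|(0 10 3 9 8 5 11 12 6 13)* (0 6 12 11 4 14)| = 8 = |(0 10 3 9 8 5 4 14)(6 13)|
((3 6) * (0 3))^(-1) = (0 6 3)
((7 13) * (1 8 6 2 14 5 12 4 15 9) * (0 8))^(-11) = (15)(7 13)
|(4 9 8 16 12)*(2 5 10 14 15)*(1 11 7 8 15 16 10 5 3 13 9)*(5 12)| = |(1 11 7 8 10 14 16 5 12 4)(2 3 13 9 15)| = 10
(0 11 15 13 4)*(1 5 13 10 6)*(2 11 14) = (0 14 2 11 15 10 6 1 5 13 4) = [14, 5, 11, 3, 0, 13, 1, 7, 8, 9, 6, 15, 12, 4, 2, 10]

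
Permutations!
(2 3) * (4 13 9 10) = (2 3)(4 13 9 10) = [0, 1, 3, 2, 13, 5, 6, 7, 8, 10, 4, 11, 12, 9]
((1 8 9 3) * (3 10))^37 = ((1 8 9 10 3))^37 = (1 9 3 8 10)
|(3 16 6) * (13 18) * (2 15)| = |(2 15)(3 16 6)(13 18)| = 6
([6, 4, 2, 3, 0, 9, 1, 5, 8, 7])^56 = (5 7 9)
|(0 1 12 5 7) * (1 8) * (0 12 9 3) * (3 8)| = 6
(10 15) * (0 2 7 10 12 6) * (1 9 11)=[2, 9, 7, 3, 4, 5, 0, 10, 8, 11, 15, 1, 6, 13, 14, 12]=(0 2 7 10 15 12 6)(1 9 11)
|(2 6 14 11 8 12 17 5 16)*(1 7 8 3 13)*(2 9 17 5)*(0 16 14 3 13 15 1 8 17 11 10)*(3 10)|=17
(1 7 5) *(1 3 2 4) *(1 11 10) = (1 7 5 3 2 4 11 10) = [0, 7, 4, 2, 11, 3, 6, 5, 8, 9, 1, 10]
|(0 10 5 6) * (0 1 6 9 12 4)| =|(0 10 5 9 12 4)(1 6)| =6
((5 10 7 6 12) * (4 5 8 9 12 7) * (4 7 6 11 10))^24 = ((4 5)(7 11 10)(8 9 12))^24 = (12)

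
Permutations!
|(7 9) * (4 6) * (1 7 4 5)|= |(1 7 9 4 6 5)|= 6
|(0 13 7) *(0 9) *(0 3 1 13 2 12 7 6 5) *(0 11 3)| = 30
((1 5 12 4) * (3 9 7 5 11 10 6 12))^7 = ((1 11 10 6 12 4)(3 9 7 5))^7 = (1 11 10 6 12 4)(3 5 7 9)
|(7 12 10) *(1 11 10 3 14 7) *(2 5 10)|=20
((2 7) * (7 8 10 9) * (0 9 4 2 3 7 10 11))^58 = (0 10 2 11 9 4 8)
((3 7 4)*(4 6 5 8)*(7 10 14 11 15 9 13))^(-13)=((3 10 14 11 15 9 13 7 6 5 8 4))^(-13)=(3 4 8 5 6 7 13 9 15 11 14 10)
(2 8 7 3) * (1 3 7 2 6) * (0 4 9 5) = (0 4 9 5)(1 3 6)(2 8) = [4, 3, 8, 6, 9, 0, 1, 7, 2, 5]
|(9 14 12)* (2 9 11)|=5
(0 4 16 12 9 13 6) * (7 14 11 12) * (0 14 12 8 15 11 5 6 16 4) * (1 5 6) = (1 5)(6 14)(7 12 9 13 16)(8 15 11) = [0, 5, 2, 3, 4, 1, 14, 12, 15, 13, 10, 8, 9, 16, 6, 11, 7]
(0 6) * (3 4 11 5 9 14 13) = (0 6)(3 4 11 5 9 14 13) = [6, 1, 2, 4, 11, 9, 0, 7, 8, 14, 10, 5, 12, 3, 13]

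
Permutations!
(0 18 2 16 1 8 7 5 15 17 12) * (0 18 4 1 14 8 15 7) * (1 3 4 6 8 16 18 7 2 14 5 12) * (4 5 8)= (0 6 4 3 5 2 18 14 16 8)(1 15 17)(7 12)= [6, 15, 18, 5, 3, 2, 4, 12, 0, 9, 10, 11, 7, 13, 16, 17, 8, 1, 14]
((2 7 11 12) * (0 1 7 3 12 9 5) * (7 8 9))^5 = ((0 1 8 9 5)(2 3 12)(7 11))^5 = (2 12 3)(7 11)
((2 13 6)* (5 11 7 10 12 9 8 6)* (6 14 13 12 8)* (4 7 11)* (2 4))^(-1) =(2 5 13 14 8 10 7 4 6 9 12)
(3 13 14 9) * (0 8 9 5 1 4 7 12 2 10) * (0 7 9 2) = (0 8 2 10 7 12)(1 4 9 3 13 14 5) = [8, 4, 10, 13, 9, 1, 6, 12, 2, 3, 7, 11, 0, 14, 5]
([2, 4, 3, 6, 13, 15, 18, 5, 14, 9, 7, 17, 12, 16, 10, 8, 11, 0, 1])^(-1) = (0 17 11 16 13 4 1 18 6 3 2)(5 7 10 14 8 15)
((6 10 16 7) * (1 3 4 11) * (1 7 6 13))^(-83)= (1 3 4 11 7 13)(6 10 16)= ((1 3 4 11 7 13)(6 10 16))^(-83)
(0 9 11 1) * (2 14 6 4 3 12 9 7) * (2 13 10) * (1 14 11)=(0 7 13 10 2 11 14 6 4 3 12 9 1)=[7, 0, 11, 12, 3, 5, 4, 13, 8, 1, 2, 14, 9, 10, 6]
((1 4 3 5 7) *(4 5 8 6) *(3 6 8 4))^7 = (8)(1 5 7)(3 4 6)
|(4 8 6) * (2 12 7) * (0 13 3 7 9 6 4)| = 8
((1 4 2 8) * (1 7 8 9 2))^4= ((1 4)(2 9)(7 8))^4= (9)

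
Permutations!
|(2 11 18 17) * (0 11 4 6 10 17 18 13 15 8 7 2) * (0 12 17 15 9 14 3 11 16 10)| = |(18)(0 16 10 15 8 7 2 4 6)(3 11 13 9 14)(12 17)| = 90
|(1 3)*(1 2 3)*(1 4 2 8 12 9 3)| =12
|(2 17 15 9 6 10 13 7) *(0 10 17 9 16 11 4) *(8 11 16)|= 12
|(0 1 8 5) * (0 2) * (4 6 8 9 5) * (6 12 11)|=5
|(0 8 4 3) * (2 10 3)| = |(0 8 4 2 10 3)| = 6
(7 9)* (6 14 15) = [0, 1, 2, 3, 4, 5, 14, 9, 8, 7, 10, 11, 12, 13, 15, 6] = (6 14 15)(7 9)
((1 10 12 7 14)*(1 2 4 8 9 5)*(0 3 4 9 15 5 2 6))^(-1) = (0 6 14 7 12 10 1 5 15 8 4 3)(2 9)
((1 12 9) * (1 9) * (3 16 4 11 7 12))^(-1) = (1 12 7 11 4 16 3)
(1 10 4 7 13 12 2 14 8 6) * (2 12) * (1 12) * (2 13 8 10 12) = (1 12)(2 14 10 4 7 8 6) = [0, 12, 14, 3, 7, 5, 2, 8, 6, 9, 4, 11, 1, 13, 10]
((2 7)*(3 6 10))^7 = (2 7)(3 6 10)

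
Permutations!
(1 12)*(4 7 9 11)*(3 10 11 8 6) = (1 12)(3 10 11 4 7 9 8 6) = [0, 12, 2, 10, 7, 5, 3, 9, 6, 8, 11, 4, 1]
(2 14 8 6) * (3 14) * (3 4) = (2 4 3 14 8 6) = [0, 1, 4, 14, 3, 5, 2, 7, 6, 9, 10, 11, 12, 13, 8]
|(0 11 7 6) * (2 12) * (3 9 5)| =12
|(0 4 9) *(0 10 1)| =|(0 4 9 10 1)| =5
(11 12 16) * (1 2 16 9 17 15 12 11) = (1 2 16)(9 17 15 12) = [0, 2, 16, 3, 4, 5, 6, 7, 8, 17, 10, 11, 9, 13, 14, 12, 1, 15]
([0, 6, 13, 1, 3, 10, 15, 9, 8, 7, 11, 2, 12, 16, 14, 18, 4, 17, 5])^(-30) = [0, 11, 6, 10, 5, 4, 2, 7, 8, 9, 3, 1, 12, 15, 14, 13, 18, 17, 16]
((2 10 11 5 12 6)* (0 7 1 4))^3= (0 4 1 7)(2 5)(6 11)(10 12)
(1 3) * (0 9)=(0 9)(1 3)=[9, 3, 2, 1, 4, 5, 6, 7, 8, 0]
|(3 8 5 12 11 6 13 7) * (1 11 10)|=10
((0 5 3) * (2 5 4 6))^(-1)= ((0 4 6 2 5 3))^(-1)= (0 3 5 2 6 4)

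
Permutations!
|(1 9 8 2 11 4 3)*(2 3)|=12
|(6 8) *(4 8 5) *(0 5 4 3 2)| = 12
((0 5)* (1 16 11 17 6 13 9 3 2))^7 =(0 5)(1 3 13 17 16 2 9 6 11)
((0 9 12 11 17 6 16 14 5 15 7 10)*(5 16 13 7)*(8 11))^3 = (0 8 6 10 12 17 7 9 11 13)(5 15)(14 16)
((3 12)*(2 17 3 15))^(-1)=(2 15 12 3 17)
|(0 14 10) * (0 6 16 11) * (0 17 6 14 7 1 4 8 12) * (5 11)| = |(0 7 1 4 8 12)(5 11 17 6 16)(10 14)| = 30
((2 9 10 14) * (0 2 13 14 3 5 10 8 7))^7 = (0 9 7 2 8)(3 5 10)(13 14)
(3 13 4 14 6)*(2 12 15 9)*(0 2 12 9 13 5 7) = (0 2 9 12 15 13 4 14 6 3 5 7) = [2, 1, 9, 5, 14, 7, 3, 0, 8, 12, 10, 11, 15, 4, 6, 13]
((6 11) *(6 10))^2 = ((6 11 10))^2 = (6 10 11)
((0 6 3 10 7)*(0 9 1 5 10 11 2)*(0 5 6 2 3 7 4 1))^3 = (0 10 6)(1 9 5)(2 4 7)(3 11)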